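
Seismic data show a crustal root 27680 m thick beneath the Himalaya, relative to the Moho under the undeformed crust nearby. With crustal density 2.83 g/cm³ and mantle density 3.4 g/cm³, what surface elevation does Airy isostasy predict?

5580 m

Isostatic balance requires: ρ_c h = (ρ_m − ρ_c) r.
h = r (ρ_m − ρ_c) / ρ_c = 27680 m × (3.4 − 2.83) / 2.83 = 5580 m.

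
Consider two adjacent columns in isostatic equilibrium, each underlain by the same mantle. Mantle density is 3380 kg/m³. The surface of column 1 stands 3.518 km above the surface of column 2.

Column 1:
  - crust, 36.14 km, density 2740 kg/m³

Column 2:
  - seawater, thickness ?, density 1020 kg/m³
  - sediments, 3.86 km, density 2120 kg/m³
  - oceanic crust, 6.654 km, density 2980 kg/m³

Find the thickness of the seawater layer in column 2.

Take the compensation level at the base of the deeper column (depth z_c below the surface of column 1) and equate Σ ρ_i t_i down to z_c; mantle fills any gap and the z_c terms cancel.
Column 1: 36.14×2740 + (z_c − 36.14)×3380
Column 2: 3.518×0 + x×1020 + 3.86×2120 + 6.654×2980 + (z_c − 3.518 − 10.514 − x)×3380
The z_c×3380 term appears on both sides and cancels. Collect the known terms of each column as K = Σ(ρt)_known − 3380 × (depth of known layers): K_1 = 99023.6 − 3380×36.14 = −23129.6; K_2 = 28012.12 − 3380×(3.518 + 10.514) = −19416.04.
Balance: K_1 = K_2 − x×(3380 − 1020), so x = (K_2 − K_1)/(3380 − 1020) = 3713.56/2360 = 1.57 km.

1.57 km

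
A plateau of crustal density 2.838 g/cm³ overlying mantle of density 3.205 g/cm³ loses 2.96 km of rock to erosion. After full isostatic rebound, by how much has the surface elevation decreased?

0.339 km

Rebound u = e ρ_c/ρ_m = 2.96 km × 2.838/3.205 = 2.621 km.
Net surface drop = e − u = 2.96 km − 2.621 km = e (ρ_m − ρ_c)/ρ_m = 0.339 km.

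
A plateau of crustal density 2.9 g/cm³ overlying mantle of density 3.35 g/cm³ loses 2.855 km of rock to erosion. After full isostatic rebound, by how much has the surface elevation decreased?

0.384 km

Rebound u = e ρ_c/ρ_m = 2.855 km × 2.9/3.35 = 2.471 km.
Net surface drop = e − u = 2.855 km − 2.471 km = e (ρ_m − ρ_c)/ρ_m = 0.384 km.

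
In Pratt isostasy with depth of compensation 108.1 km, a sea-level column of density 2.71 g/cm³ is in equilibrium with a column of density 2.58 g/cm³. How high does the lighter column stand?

5.45 km

ρ_ref D = ρ (D + h) → h = D (ρ_ref − ρ)/ρ.
h = 108.1 km × (2.71 − 2.58)/2.58 = 5.45 km.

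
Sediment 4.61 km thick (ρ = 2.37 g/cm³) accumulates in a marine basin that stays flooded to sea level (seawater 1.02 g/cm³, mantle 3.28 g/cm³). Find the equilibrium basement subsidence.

2.75 km

Submarine loading: the sediment displaces seawater, and the subsidence is in turn flooded, so s (ρ_m − ρ_w) = t (ρ_sed − ρ_w).
s = 4.61 km × (2.37 − 1.02) / (3.28 − 1.02) = 2.75 km.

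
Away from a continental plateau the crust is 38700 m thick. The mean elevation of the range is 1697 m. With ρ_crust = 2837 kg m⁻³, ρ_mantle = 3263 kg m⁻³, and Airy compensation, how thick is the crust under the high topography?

51700 m

Root depth r = h ρ_c / (ρ_m − ρ_c) = 1697 m × 2837 / 426 = 11300 m.
Total thickness = T + h + r = 38700 m + 1697 m + 11300 m = 51700 m.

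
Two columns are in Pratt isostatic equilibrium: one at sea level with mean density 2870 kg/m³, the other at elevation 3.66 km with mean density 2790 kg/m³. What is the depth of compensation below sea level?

128 km

ρ_ref D = ρ (D + h) → D (ρ_ref − ρ) = ρ h.
D = ρ h/(ρ_ref − ρ) = 2790 × 3.66 km/(2870 − 2790) = 128 km.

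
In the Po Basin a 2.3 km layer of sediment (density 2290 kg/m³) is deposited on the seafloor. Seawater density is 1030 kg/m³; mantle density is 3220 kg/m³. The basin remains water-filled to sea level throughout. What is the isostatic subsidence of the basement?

Submarine loading: the sediment displaces seawater, and the subsidence is in turn flooded, so s (ρ_m − ρ_w) = t (ρ_sed − ρ_w).
s = 2.3 km × (2290 − 1030) / (3220 − 1030) = 1.32 km.

1.32 km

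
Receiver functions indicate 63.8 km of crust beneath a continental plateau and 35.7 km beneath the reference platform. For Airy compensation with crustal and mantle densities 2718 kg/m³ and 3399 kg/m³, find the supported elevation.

5.63 km

Excess crust Δ = 63.8 km − 35.7 km = 28.1 km, split between elevation h and root r with h + r = Δ.
Airy balance ρ_c h = (ρ_m − ρ_c) r gives r = h ρ_c/(ρ_m − ρ_c), so h (1 + ρ_c/(ρ_m − ρ_c)) = Δ, i.e. h = Δ (ρ_m − ρ_c)/ρ_m.
h = 28.1 km × 681/3399 = 5.63 km.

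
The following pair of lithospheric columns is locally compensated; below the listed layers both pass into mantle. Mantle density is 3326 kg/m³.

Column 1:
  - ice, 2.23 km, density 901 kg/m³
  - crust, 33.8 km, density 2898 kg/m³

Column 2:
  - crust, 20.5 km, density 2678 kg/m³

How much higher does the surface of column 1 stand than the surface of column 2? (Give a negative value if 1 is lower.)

For any compensation level in the mantle, the mantle terms cancel and isostasy reduces to e = (Σt_1 − Σt_2) − (Σ(ρt)_1 − Σ(ρt)_2) / ρ_m.
Σt_1 = 36.03 km; Σt_2 = 20.5 km; Σ(ρt)_1 = 99961.63; Σ(ρt)_2 = 54899 (in km·kg/m³).
e = (36.03 − 20.5) − (99961.63 − 54899) / 3326 = 1.98 km.

1.98 km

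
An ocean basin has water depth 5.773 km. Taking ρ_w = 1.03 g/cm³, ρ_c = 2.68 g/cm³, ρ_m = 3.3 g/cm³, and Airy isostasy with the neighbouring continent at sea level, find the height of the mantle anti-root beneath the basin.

Balancing pressure at the compensation depth: replacing crust with seawater at the top is compensated by replacing crust with mantle at the base: d (ρ_c − ρ_w) = a (ρ_m − ρ_c).
a = d (ρ_c − ρ_w)/(ρ_m − ρ_c) = 5.773 km × 1.65/0.62 = 15.4 km.

15.4 km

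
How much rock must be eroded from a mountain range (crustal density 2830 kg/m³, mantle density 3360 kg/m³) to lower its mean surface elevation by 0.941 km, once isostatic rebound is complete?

Net drop Δ = e − u = e − e ρ_c/ρ_m = e (ρ_m − ρ_c)/ρ_m.
e = Δ ρ_m/(ρ_m − ρ_c) = 0.941 km × 3360/530 = 5.97 km.

5.97 km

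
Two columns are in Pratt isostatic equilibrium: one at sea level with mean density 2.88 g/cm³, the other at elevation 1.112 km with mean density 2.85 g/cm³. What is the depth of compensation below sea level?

106 km

ρ_ref D = ρ (D + h) → D (ρ_ref − ρ) = ρ h.
D = ρ h/(ρ_ref − ρ) = 2.85 × 1.112 km/(2.88 − 2.85) = 106 km.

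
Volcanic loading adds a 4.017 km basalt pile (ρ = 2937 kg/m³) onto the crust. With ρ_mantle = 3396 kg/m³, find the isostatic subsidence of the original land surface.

3.47 km

Subaerial loading: s = t ρ_load / ρ_m.
s = 4.017 km × 2937/3396 = 3.47 km.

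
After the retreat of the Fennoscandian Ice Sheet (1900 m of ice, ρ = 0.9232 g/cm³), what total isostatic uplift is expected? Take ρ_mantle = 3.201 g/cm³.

Removing the load lets mantle flow back in; uplift u satisfies ρ_ice t = ρ_m u.
u = t ρ_ice/ρ_m = 1900 m × 0.9232/3.201 = 548 m.

548 m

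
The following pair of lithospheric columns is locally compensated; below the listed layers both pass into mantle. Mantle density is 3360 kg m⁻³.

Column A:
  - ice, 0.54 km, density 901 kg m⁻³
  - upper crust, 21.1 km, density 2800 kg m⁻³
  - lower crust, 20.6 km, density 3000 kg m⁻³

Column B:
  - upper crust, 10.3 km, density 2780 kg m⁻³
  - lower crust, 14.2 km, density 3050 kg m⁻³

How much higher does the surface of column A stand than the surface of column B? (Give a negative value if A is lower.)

For any compensation level in the mantle, the mantle terms cancel and isostasy reduces to e = (Σt_A − Σt_B) − (Σ(ρt)_A − Σ(ρt)_B) / ρ_m.
Σt_A = 42.24 km; Σt_B = 24.5 km; Σ(ρt)_A = 121366.54; Σ(ρt)_B = 71944 (in km·kg m⁻³).
e = (42.24 − 24.5) − (121366.54 − 71944) / 3360 = 3.03 km.

3.03 km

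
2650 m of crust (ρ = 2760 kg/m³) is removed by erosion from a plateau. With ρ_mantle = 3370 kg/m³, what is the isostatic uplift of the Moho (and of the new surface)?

Unloading: uplift u = e ρ_c/ρ_m = 2650 m × 2760/3370 = 2170 m.

2170 m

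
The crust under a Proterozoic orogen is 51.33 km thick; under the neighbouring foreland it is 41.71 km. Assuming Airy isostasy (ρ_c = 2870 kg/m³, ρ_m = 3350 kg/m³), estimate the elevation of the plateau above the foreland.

Excess crust Δ = 51.33 km − 41.71 km = 9.62 km, split between elevation h and root r with h + r = Δ.
Airy balance ρ_c h = (ρ_m − ρ_c) r gives r = h ρ_c/(ρ_m − ρ_c), so h (1 + ρ_c/(ρ_m − ρ_c)) = Δ, i.e. h = Δ (ρ_m − ρ_c)/ρ_m.
h = 9.62 km × 480/3350 = 1.38 km.

1.38 km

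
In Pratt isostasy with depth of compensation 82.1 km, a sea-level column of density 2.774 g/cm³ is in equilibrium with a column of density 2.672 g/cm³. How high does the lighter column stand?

3.13 km

ρ_ref D = ρ (D + h) → h = D (ρ_ref − ρ)/ρ.
h = 82.1 km × (2.774 − 2.672)/2.672 = 3.13 km.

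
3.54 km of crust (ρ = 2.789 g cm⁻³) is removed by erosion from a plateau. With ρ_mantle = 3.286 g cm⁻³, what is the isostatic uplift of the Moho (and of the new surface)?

Unloading: uplift u = e ρ_c/ρ_m = 3.54 km × 2.789/3.286 = 3 km.

3 km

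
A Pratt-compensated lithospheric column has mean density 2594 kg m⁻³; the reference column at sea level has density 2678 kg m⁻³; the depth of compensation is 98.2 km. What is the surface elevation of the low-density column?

ρ_ref D = ρ (D + h) → h = D (ρ_ref − ρ)/ρ.
h = 98.2 km × (2678 − 2594)/2594 = 3.18 km.

3.18 km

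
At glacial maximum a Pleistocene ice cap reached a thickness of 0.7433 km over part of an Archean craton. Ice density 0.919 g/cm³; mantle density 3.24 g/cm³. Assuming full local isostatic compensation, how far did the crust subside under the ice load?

0.211 km

For local isostatic compensation: the ice load ρ_ice t is balanced by mantle displaced below, ρ_m s.
s = t ρ_ice / ρ_m = 0.7433 km × 0.919/3.24 = 0.211 km.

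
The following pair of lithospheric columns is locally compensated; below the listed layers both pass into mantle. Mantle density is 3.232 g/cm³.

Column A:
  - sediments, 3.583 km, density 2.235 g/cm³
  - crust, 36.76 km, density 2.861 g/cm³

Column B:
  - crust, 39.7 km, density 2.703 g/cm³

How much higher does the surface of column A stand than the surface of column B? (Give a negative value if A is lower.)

−1.17 km

For any compensation level in the mantle, the mantle terms cancel and isostasy reduces to e = (Σt_A − Σt_B) − (Σ(ρt)_A − Σ(ρt)_B) / ρ_m.
Σt_A = 40.343 km; Σt_B = 39.7 km; Σ(ρt)_A = 113.178365; Σ(ρt)_B = 107.3091 (in km·g/cm³).
e = (40.343 − 39.7) − (113.178365 − 107.3091) / 3.232 = −1.17 km.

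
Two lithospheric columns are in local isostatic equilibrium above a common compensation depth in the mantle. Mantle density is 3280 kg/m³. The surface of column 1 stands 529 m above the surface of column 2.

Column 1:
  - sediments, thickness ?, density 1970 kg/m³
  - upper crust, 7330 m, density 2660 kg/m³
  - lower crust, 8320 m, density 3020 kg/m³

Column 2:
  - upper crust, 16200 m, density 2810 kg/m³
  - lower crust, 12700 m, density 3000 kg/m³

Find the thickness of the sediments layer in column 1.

4730 m

Take the compensation level at the base of the deeper column (depth z_c below the surface of column 1) and equate Σ ρ_i t_i down to z_c; mantle fills any gap and the z_c terms cancel.
Column 1: x×1970 + 7330×2660 + 8320×3020 + (z_c − 15650 − x)×3280
Column 2: 529×0 + 16200×2810 + 12700×3000 + (z_c − 529 − 28900)×3280
The z_c×3280 term appears on both sides and cancels. Collect the known terms of each column as K = Σ(ρt)_known − 3280 × (depth of known layers): K_1 = 44624200 − 3280×15650 = −6707800; K_2 = 83622000 − 3280×(529 + 28900) = −12905120.
Balance: K_1 − x×(3280 − 1970) = K_2, so x = (K_1 − K_2)/(3280 − 1970) = 6197320/1310 = 4730 m.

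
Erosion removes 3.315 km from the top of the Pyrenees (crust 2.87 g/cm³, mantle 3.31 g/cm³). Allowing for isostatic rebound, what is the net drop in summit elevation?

0.441 km

Rebound u = e ρ_c/ρ_m = 3.315 km × 2.87/3.31 = 2.874 km.
Net surface drop = e − u = 3.315 km − 2.874 km = e (ρ_m − ρ_c)/ρ_m = 0.441 km.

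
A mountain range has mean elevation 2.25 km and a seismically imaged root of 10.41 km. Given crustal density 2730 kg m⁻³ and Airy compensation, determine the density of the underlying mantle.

Airy balance: ρ_c h = (ρ_m − ρ_c) r → ρ_m = ρ_c (1 + h/r).
ρ_m = 2730 × (1 + 2.25 km/10.41 km) = 3320 kg m⁻³.

3320 kg m⁻³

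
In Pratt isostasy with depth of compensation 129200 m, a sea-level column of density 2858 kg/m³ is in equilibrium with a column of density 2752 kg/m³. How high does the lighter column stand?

4980 m

ρ_ref D = ρ (D + h) → h = D (ρ_ref − ρ)/ρ.
h = 129200 m × (2858 − 2752)/2752 = 4980 m.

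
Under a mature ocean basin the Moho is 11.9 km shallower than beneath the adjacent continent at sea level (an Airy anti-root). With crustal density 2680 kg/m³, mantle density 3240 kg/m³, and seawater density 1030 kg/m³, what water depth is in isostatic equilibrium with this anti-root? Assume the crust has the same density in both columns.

Replacing a thickness d of crust by seawater at the top must be balanced by replacing crust with mantle at the base: d (ρ_c − ρ_w) = a (ρ_m − ρ_c).
d = a (ρ_m − ρ_c)/(ρ_c − ρ_w) = 11.9 km × 560/1650 = 4.04 km.

4.04 km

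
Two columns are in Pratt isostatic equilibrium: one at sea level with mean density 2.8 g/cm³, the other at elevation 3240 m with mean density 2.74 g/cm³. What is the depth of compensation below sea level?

ρ_ref D = ρ (D + h) → D (ρ_ref − ρ) = ρ h.
D = ρ h/(ρ_ref − ρ) = 2.74 × 3240 m/(2.8 − 2.74) = 148000 m.

148000 m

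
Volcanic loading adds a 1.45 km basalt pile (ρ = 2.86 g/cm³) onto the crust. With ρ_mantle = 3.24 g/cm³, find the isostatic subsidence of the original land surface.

1.28 km

Subaerial loading: s = t ρ_load / ρ_m.
s = 1.45 km × 2.86/3.24 = 1.28 km.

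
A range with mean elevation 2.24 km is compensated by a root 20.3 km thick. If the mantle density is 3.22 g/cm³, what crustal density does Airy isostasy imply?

2.9 g/cm³

ρ_c h = (ρ_m − ρ_c) r → ρ_c (h + r) = ρ_m r → ρ_c = ρ_m r / (h + r).
ρ_c = 3.22 × 20.3 km / (2.24 km + 20.3 km) = 2.9 g/cm³.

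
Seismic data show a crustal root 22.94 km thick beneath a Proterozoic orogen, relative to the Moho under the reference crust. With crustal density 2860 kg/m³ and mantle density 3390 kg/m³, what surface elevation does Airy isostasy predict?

4.25 km

In Airy isostatic equilibrium: ρ_c h = (ρ_m − ρ_c) r.
h = r (ρ_m − ρ_c) / ρ_c = 22.94 km × (3390 − 2860) / 2860 = 4.25 km.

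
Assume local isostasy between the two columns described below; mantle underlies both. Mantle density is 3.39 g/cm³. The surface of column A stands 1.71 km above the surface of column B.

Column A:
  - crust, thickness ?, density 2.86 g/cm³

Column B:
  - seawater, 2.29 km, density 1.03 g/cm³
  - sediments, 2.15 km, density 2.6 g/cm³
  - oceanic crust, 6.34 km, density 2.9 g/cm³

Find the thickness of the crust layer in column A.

30.2 km

Take the compensation level at the base of the deeper column (depth z_c below the surface of column A) and equate Σ ρ_i t_i down to z_c; mantle fills any gap and the z_c terms cancel.
Column A: x×2.86 + (z_c − 0 − x)×3.39
Column B: 1.71×0 + 2.29×1.03 + 2.15×2.6 + 6.34×2.9 + (z_c − 1.71 − 10.78)×3.39
The z_c×3.39 term appears on both sides and cancels. Collect the known terms of each column as K = Σ(ρt)_known − 3.39 × (depth of known layers): K_A = 0 − 3.39×0 = 0; K_B = 26.3347 − 3.39×(1.71 + 10.78) = −16.0064.
Balance: K_A − x×(3.39 − 2.86) = K_B, so x = (K_A − K_B)/(3.39 − 2.86) = 16.0064/0.53 = 30.2 km.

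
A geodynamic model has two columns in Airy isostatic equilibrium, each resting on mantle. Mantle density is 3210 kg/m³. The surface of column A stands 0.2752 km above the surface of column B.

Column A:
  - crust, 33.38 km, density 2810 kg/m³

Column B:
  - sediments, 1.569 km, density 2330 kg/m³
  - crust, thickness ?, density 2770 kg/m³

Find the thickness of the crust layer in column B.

25.2 km

Take the compensation level at the base of the deeper column (depth z_c below the surface of column A) and equate Σ ρ_i t_i down to z_c; mantle fills any gap and the z_c terms cancel.
Column A: 33.38×2810 + (z_c − 33.38)×3210
Column B: 0.2752×0 + 1.569×2330 + x×2770 + (z_c − 0.2752 − 1.569 − x)×3210
The z_c×3210 term appears on both sides and cancels. Collect the known terms of each column as K = Σ(ρt)_known − 3210 × (depth of known layers): K_A = 93797.8 − 3210×33.38 = −13352; K_B = 3655.77 − 3210×(0.2752 + 1.569) = −2264.112.
Balance: K_A = K_B − x×(3210 − 2770), so x = (K_B − K_A)/(3210 − 2770) = 11087.9/440 = 25.2 km.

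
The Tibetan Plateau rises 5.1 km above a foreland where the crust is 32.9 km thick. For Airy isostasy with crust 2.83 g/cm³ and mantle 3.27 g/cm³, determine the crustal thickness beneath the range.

Root depth r = h ρ_c / (ρ_m − ρ_c) = 5.1 km × 2.83 / 0.44 = 32.8 km.
Total thickness = T + h + r = 32.9 km + 5.1 km + 32.8 km = 70.8 km.

70.8 km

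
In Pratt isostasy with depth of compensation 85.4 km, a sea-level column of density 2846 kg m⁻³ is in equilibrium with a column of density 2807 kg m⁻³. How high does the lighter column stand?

ρ_ref D = ρ (D + h) → h = D (ρ_ref − ρ)/ρ.
h = 85.4 km × (2846 − 2807)/2807 = 1.19 km.

1.19 km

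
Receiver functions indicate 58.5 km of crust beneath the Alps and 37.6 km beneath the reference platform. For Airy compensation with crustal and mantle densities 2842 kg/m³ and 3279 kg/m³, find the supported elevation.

Excess crust Δ = 58.5 km − 37.6 km = 20.9 km, split between elevation h and root r with h + r = Δ.
Airy balance ρ_c h = (ρ_m − ρ_c) r gives r = h ρ_c/(ρ_m − ρ_c), so h (1 + ρ_c/(ρ_m − ρ_c)) = Δ, i.e. h = Δ (ρ_m − ρ_c)/ρ_m.
h = 20.9 km × 437/3279 = 2.79 km.

2.79 km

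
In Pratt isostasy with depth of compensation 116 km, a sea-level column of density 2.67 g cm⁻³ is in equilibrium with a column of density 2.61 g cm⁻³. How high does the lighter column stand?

ρ_ref D = ρ (D + h) → h = D (ρ_ref − ρ)/ρ.
h = 116 km × (2.67 − 2.61)/2.61 = 2.67 km.

2.67 km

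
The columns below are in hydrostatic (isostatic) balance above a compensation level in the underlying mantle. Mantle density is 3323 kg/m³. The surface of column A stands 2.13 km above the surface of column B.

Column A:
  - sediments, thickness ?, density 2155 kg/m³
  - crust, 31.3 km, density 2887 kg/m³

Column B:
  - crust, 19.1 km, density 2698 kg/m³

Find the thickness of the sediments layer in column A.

Take the compensation level at the base of the deeper column (depth z_c below the surface of column A) and equate Σ ρ_i t_i down to z_c; mantle fills any gap and the z_c terms cancel.
Column A: x×2155 + 31.3×2887 + (z_c − 31.3 − x)×3323
Column B: 2.13×0 + 19.1×2698 + (z_c − 2.13 − 19.1)×3323
The z_c×3323 term appears on both sides and cancels. Collect the known terms of each column as K = Σ(ρt)_known − 3323 × (depth of known layers): K_A = 90363.1 − 3323×31.3 = −13646.8; K_B = 51531.8 − 3323×(2.13 + 19.1) = −19015.49.
Balance: K_A − x×(3323 − 2155) = K_B, so x = (K_A − K_B)/(3323 − 2155) = 5368.69/1168 = 4.6 km.

4.6 km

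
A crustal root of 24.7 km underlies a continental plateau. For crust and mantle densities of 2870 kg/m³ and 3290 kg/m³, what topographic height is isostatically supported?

3.61 km

By Archimedes' principle applied to the lithosphere: ρ_c h = (ρ_m − ρ_c) r.
h = r (ρ_m − ρ_c) / ρ_c = 24.7 km × (3290 − 2870) / 2870 = 3.61 km.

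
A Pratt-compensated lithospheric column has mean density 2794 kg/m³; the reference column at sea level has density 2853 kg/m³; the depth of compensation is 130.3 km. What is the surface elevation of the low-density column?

ρ_ref D = ρ (D + h) → h = D (ρ_ref − ρ)/ρ.
h = 130.3 km × (2853 − 2794)/2794 = 2.75 km.

2.75 km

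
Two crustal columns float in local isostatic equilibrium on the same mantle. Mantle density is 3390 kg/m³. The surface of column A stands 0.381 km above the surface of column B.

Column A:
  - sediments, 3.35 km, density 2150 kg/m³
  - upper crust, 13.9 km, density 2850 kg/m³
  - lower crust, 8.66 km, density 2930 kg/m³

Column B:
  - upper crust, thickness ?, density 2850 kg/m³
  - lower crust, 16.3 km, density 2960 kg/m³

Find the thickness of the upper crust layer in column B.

13.6 km

Take the compensation level at the base of the deeper column (depth z_c below the surface of column A) and equate Σ ρ_i t_i down to z_c; mantle fills any gap and the z_c terms cancel.
Column A: 3.35×2150 + 13.9×2850 + 8.66×2930 + (z_c − 25.91)×3390
Column B: 0.381×0 + x×2850 + 16.3×2960 + (z_c − 0.381 − 16.3 − x)×3390
The z_c×3390 term appears on both sides and cancels. Collect the known terms of each column as K = Σ(ρt)_known − 3390 × (depth of known layers): K_A = 72191.3 − 3390×25.91 = −15643.6; K_B = 48248 − 3390×(0.381 + 16.3) = −8300.59.
Balance: K_A = K_B − x×(3390 − 2850), so x = (K_B − K_A)/(3390 − 2850) = 7343.01/540 = 13.6 km.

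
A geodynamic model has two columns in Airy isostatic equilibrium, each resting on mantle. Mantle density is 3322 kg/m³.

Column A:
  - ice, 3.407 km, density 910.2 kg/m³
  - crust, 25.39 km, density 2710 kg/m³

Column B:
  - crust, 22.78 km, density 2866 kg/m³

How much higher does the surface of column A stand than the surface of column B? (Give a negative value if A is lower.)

For any compensation level in the mantle, the mantle terms cancel and isostasy reduces to e = (Σt_A − Σt_B) − (Σ(ρt)_A − Σ(ρt)_B) / ρ_m.
Σt_A = 28.797 km; Σt_B = 22.78 km; Σ(ρt)_A = 71907.9514; Σ(ρt)_B = 65287.48 (in km·kg/m³).
e = (28.797 − 22.78) − (71907.9514 − 65287.48) / 3322 = 4.02 km.

4.02 km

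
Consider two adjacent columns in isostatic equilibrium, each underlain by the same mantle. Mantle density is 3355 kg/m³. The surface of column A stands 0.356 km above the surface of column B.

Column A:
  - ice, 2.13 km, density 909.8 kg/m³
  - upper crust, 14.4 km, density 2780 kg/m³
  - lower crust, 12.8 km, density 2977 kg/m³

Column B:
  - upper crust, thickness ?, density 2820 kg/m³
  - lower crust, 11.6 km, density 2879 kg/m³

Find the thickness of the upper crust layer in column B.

21.7 km

Take the compensation level at the base of the deeper column (depth z_c below the surface of column A) and equate Σ ρ_i t_i down to z_c; mantle fills any gap and the z_c terms cancel.
Column A: 2.13×909.8 + 14.4×2780 + 12.8×2977 + (z_c − 29.33)×3355
Column B: 0.356×0 + x×2820 + 11.6×2879 + (z_c − 0.356 − 11.6 − x)×3355
The z_c×3355 term appears on both sides and cancels. Collect the known terms of each column as K = Σ(ρt)_known − 3355 × (depth of known layers): K_A = 80075.474 − 3355×29.33 = −18326.676; K_B = 33396.4 − 3355×(0.356 + 11.6) = −6715.98.
Balance: K_A = K_B − x×(3355 − 2820), so x = (K_B − K_A)/(3355 − 2820) = 11610.7/535 = 21.7 km.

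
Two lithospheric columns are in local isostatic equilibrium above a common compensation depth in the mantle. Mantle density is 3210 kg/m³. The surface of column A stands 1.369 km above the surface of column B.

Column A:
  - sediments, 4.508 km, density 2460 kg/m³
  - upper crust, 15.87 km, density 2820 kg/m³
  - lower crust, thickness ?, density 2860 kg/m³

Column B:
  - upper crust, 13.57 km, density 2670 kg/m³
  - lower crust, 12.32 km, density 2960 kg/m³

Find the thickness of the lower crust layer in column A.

Take the compensation level at the base of the deeper column (depth z_c below the surface of column A) and equate Σ ρ_i t_i down to z_c; mantle fills any gap and the z_c terms cancel.
Column A: 4.508×2460 + 15.87×2820 + x×2860 + (z_c − 20.378 − x)×3210
Column B: 1.369×0 + 13.57×2670 + 12.32×2960 + (z_c − 1.369 − 25.89)×3210
The z_c×3210 term appears on both sides and cancels. Collect the known terms of each column as K = Σ(ρt)_known − 3210 × (depth of known layers): K_A = 55843.08 − 3210×20.378 = −9570.3; K_B = 72699.1 − 3210×(1.369 + 25.89) = −14802.29.
Balance: K_A − x×(3210 − 2860) = K_B, so x = (K_A − K_B)/(3210 − 2860) = 5231.99/350 = 14.9 km.

14.9 km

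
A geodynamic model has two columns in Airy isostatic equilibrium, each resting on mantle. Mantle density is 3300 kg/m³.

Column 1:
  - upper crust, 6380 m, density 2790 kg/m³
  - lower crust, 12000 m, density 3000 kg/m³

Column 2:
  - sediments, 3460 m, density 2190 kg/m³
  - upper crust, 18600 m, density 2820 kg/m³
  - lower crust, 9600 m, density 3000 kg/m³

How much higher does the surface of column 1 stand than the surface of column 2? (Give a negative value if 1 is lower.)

−2670 m

For any compensation level in the mantle, the mantle terms cancel and isostasy reduces to e = (Σt_1 − Σt_2) − (Σ(ρt)_1 − Σ(ρt)_2) / ρ_m.
Σt_1 = 18380 m; Σt_2 = 31660 m; Σ(ρt)_1 = 53800200; Σ(ρt)_2 = 88829400 (in m·kg/m³).
e = (18380 − 31660) − (53800200 − 88829400) / 3300 = −2670 m.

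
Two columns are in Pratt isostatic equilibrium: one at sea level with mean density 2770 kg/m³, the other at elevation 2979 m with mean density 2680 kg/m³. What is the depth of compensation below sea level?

88700 m

ρ_ref D = ρ (D + h) → D (ρ_ref − ρ) = ρ h.
D = ρ h/(ρ_ref − ρ) = 2680 × 2979 m/(2770 − 2680) = 88700 m.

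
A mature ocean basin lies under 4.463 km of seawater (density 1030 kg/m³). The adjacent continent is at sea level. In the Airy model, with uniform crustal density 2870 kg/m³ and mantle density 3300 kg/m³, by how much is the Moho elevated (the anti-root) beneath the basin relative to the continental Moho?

19.1 km

In Airy isostatic equilibrium: replacing crust with seawater at the top is compensated by replacing crust with mantle at the base: d (ρ_c − ρ_w) = a (ρ_m − ρ_c).
a = d (ρ_c − ρ_w)/(ρ_m − ρ_c) = 4.463 km × 1840/430 = 19.1 km.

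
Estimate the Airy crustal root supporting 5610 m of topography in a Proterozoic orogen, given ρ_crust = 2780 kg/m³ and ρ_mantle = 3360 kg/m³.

Equating mass per unit area of the two columns: the weight of the topography is balanced by the buoyancy of the root, ρ_c h = (ρ_m − ρ_c) r.
r = h · ρ_c / (ρ_m − ρ_c) = 5610 m × 2780 / (3360 − 2780) = 26900 m.

26900 m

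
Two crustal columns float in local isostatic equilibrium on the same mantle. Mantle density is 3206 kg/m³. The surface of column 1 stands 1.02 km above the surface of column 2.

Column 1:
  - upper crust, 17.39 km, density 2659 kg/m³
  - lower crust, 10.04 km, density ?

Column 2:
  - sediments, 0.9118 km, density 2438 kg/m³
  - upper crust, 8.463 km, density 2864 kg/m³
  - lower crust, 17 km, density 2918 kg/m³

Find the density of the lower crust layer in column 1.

Take the compensation level at the base of the deeper column (depth z_c below the surface of column 1) and equate Σ ρ_i t_i down to z_c; mantle fills any gap and the z_c terms cancel.
Column 1: 17.39×2659 + 10.04×ρ + (z_c − 27.43)×3206
Column 2: 1.02×0 + 0.9118×2438 + 8.463×2864 + 17×2918 + (z_c − 1.02 − 26.3748)×3206
The z_c×3206 term appears on both sides and cancels. Collect the known terms of each column as K = Σ(ρt)_known − 3206 × (depth of known layers): K_1 = 46240.01 − 3206×27.43 = −41700.57; K_2 = 76067.0004 − 3206×(1.02 + 26.3748) = −11760.7284.
Balance: K_1 + 10.04×ρ = K_2, so ρ = (K_2 − K_1)/10.04 = 29939.8/10.04 = 2980 kg/m³.

2980 kg/m³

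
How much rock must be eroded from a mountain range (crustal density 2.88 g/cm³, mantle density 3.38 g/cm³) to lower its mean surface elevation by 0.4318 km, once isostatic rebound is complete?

2.92 km

Net drop Δ = e − u = e − e ρ_c/ρ_m = e (ρ_m − ρ_c)/ρ_m.
e = Δ ρ_m/(ρ_m − ρ_c) = 0.4318 km × 3.38/0.5 = 2.92 km.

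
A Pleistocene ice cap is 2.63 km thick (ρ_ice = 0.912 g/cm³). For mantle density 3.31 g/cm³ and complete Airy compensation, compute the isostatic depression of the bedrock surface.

By Archimedes' principle applied to the lithosphere: the ice load ρ_ice t is balanced by mantle displaced below, ρ_m s.
s = t ρ_ice / ρ_m = 2.63 km × 0.912/3.31 = 0.725 km.

0.725 km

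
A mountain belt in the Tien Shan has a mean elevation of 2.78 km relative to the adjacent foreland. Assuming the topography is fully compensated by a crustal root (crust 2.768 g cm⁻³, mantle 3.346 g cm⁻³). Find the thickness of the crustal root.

In Airy isostatic equilibrium: the weight of the topography is balanced by the buoyancy of the root, ρ_c h = (ρ_m − ρ_c) r.
r = h · ρ_c / (ρ_m − ρ_c) = 2.78 km × 2.768 / (3.346 − 2.768) = 13.3 km.

13.3 km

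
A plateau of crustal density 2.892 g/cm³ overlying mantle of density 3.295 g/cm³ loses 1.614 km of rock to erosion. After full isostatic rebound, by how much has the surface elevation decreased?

Rebound u = e ρ_c/ρ_m = 1.614 km × 2.892/3.295 = 1.417 km.
Net surface drop = e − u = 1.614 km − 1.417 km = e (ρ_m − ρ_c)/ρ_m = 0.197 km.

0.197 km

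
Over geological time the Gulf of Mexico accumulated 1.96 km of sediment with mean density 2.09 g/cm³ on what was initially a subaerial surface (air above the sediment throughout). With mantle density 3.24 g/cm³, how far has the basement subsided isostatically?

Subaerial load: s = t ρ_sed / ρ_m = 1.96 km × 2.09/3.24 = 1.26 km.

1.26 km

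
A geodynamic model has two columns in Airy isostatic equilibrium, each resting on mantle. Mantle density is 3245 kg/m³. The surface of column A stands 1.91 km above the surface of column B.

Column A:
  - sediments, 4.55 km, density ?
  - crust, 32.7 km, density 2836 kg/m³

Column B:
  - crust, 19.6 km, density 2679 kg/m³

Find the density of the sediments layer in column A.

2380 kg/m³

Take the compensation level at the base of the deeper column (depth z_c below the surface of column A) and equate Σ ρ_i t_i down to z_c; mantle fills any gap and the z_c terms cancel.
Column A: 4.55×ρ + 32.7×2836 + (z_c − 37.25)×3245
Column B: 1.91×0 + 19.6×2679 + (z_c − 1.91 − 19.6)×3245
The z_c×3245 term appears on both sides and cancels. Collect the known terms of each column as K = Σ(ρt)_known − 3245 × (depth of known layers): K_A = 92737.2 − 3245×37.25 = −28139.05; K_B = 52508.4 − 3245×(1.91 + 19.6) = −17291.55.
Balance: K_A + 4.55×ρ = K_B, so ρ = (K_B − K_A)/4.55 = 10847.5/4.55 = 2380 kg/m³.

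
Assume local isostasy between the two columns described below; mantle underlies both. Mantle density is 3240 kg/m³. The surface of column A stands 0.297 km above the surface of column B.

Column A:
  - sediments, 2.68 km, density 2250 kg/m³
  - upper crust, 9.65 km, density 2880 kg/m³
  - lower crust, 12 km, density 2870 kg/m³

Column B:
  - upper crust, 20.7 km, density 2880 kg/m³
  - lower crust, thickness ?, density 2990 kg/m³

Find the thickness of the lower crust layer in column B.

Take the compensation level at the base of the deeper column (depth z_c below the surface of column A) and equate Σ ρ_i t_i down to z_c; mantle fills any gap and the z_c terms cancel.
Column A: 2.68×2250 + 9.65×2880 + 12×2870 + (z_c − 24.33)×3240
Column B: 0.297×0 + 20.7×2880 + x×2990 + (z_c − 0.297 − 20.7 − x)×3240
The z_c×3240 term appears on both sides and cancels. Collect the known terms of each column as K = Σ(ρt)_known − 3240 × (depth of known layers): K_A = 68262 − 3240×24.33 = −10567.2; K_B = 59616 − 3240×(0.297 + 20.7) = −8414.28.
Balance: K_A = K_B − x×(3240 − 2990), so x = (K_B − K_A)/(3240 − 2990) = 2152.92/250 = 8.61 km.

8.61 km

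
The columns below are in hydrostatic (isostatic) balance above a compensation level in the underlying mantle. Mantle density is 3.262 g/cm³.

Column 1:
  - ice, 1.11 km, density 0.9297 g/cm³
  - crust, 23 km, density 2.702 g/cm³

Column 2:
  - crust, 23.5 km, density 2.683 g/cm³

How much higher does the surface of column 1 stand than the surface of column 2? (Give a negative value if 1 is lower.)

For any compensation level in the mantle, the mantle terms cancel and isostasy reduces to e = (Σt_1 − Σt_2) − (Σ(ρt)_1 − Σ(ρt)_2) / ρ_m.
Σt_1 = 24.11 km; Σt_2 = 23.5 km; Σ(ρt)_1 = 63.177967; Σ(ρt)_2 = 63.0505 (in km·g/cm³).
e = (24.11 − 23.5) − (63.177967 − 63.0505) / 3.262 = 0.571 km.

0.571 km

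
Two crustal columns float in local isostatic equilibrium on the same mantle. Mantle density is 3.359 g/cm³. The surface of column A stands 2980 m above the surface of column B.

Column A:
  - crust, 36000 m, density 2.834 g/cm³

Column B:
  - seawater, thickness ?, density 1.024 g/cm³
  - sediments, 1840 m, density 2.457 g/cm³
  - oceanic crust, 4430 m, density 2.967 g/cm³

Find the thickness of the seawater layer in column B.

Take the compensation level at the base of the deeper column (depth z_c below the surface of column A) and equate Σ ρ_i t_i down to z_c; mantle fills any gap and the z_c terms cancel.
Column A: 36000×2.834 + (z_c − 36000)×3.359
Column B: 2980×0 + x×1.024 + 1840×2.457 + 4430×2.967 + (z_c − 2980 − 6270 − x)×3.359
The z_c×3.359 term appears on both sides and cancels. Collect the known terms of each column as K = Σ(ρt)_known − 3.359 × (depth of known layers): K_A = 102024 − 3.359×36000 = −18900; K_B = 17664.69 − 3.359×(2980 + 6270) = −13406.06.
Balance: K_A = K_B − x×(3.359 − 1.024), so x = (K_B − K_A)/(3.359 − 1.024) = 5493.94/2.335 = 2350 m.

2350 m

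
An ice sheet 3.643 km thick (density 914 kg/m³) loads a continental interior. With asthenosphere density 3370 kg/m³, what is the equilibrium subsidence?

In Airy isostatic equilibrium: the ice load ρ_ice t is balanced by mantle displaced below, ρ_m s.
s = t ρ_ice / ρ_m = 3.643 km × 914/3370 = 0.988 km.

0.988 km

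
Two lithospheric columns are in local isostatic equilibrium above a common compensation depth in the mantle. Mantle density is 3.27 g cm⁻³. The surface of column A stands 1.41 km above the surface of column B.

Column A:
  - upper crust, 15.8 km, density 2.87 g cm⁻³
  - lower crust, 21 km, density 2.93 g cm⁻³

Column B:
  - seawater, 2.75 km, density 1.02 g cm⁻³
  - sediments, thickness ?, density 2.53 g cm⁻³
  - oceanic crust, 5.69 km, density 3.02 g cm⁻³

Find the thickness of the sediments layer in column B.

1.67 km

Take the compensation level at the base of the deeper column (depth z_c below the surface of column A) and equate Σ ρ_i t_i down to z_c; mantle fills any gap and the z_c terms cancel.
Column A: 15.8×2.87 + 21×2.93 + (z_c − 36.8)×3.27
Column B: 1.41×0 + 2.75×1.02 + x×2.53 + 5.69×3.02 + (z_c − 1.41 − 8.44 − x)×3.27
The z_c×3.27 term appears on both sides and cancels. Collect the known terms of each column as K = Σ(ρt)_known − 3.27 × (depth of known layers): K_A = 106.876 − 3.27×36.8 = −13.46; K_B = 19.9888 − 3.27×(1.41 + 8.44) = −12.2207.
Balance: K_A = K_B − x×(3.27 − 2.53), so x = (K_B − K_A)/(3.27 − 2.53) = 1.2393/0.74 = 1.67 km.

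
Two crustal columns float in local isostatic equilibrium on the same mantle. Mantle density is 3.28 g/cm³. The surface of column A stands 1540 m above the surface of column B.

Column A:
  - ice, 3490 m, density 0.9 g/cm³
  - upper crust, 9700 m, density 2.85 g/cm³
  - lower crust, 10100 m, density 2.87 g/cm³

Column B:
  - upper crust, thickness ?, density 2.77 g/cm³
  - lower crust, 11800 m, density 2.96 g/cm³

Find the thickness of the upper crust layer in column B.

Take the compensation level at the base of the deeper column (depth z_c below the surface of column A) and equate Σ ρ_i t_i down to z_c; mantle fills any gap and the z_c terms cancel.
Column A: 3490×0.9 + 9700×2.85 + 10100×2.87 + (z_c − 23290)×3.28
Column B: 1540×0 + x×2.77 + 11800×2.96 + (z_c − 1540 − 11800 − x)×3.28
The z_c×3.28 term appears on both sides and cancels. Collect the known terms of each column as K = Σ(ρt)_known − 3.28 × (depth of known layers): K_A = 59773 − 3.28×23290 = −16618.2; K_B = 34928 − 3.28×(1540 + 11800) = −8827.2.
Balance: K_A = K_B − x×(3.28 − 2.77), so x = (K_B − K_A)/(3.28 − 2.77) = 7791/0.51 = 15300 m.

15300 m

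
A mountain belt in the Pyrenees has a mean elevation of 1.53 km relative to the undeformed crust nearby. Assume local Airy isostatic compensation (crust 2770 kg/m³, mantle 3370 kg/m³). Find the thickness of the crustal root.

7.06 km

In Airy isostatic equilibrium: the weight of the topography is balanced by the buoyancy of the root, ρ_c h = (ρ_m − ρ_c) r.
r = h · ρ_c / (ρ_m − ρ_c) = 1.53 km × 2770 / (3370 − 2770) = 7.06 km.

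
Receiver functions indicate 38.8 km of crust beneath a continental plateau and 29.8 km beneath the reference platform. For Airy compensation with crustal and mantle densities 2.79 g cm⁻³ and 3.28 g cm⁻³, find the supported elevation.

1.34 km

Excess crust Δ = 38.8 km − 29.8 km = 9 km, split between elevation h and root r with h + r = Δ.
Airy balance ρ_c h = (ρ_m − ρ_c) r gives r = h ρ_c/(ρ_m − ρ_c), so h (1 + ρ_c/(ρ_m − ρ_c)) = Δ, i.e. h = Δ (ρ_m − ρ_c)/ρ_m.
h = 9 km × 0.49/3.28 = 1.34 km.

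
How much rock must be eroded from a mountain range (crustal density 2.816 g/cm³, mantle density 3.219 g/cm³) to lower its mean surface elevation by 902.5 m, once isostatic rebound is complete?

Net drop Δ = e − u = e − e ρ_c/ρ_m = e (ρ_m − ρ_c)/ρ_m.
e = Δ ρ_m/(ρ_m − ρ_c) = 902.5 m × 3.219/0.403 = 7210 m.

7210 m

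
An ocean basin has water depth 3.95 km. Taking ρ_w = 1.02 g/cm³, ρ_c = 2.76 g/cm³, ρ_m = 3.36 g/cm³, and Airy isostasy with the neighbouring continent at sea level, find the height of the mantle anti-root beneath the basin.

For local isostatic compensation: replacing crust with seawater at the top is compensated by replacing crust with mantle at the base: d (ρ_c − ρ_w) = a (ρ_m − ρ_c).
a = d (ρ_c − ρ_w)/(ρ_m − ρ_c) = 3.95 km × 1.74/0.6 = 11.5 km.

11.5 km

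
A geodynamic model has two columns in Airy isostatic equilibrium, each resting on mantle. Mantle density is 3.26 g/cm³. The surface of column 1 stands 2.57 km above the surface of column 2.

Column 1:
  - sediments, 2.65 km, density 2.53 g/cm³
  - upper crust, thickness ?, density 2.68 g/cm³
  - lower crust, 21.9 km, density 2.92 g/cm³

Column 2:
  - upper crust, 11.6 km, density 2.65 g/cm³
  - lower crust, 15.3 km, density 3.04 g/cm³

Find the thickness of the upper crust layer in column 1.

16.3 km

Take the compensation level at the base of the deeper column (depth z_c below the surface of column 1) and equate Σ ρ_i t_i down to z_c; mantle fills any gap and the z_c terms cancel.
Column 1: 2.65×2.53 + x×2.68 + 21.9×2.92 + (z_c − 24.55 − x)×3.26
Column 2: 2.57×0 + 11.6×2.65 + 15.3×3.04 + (z_c − 2.57 − 26.9)×3.26
The z_c×3.26 term appears on both sides and cancels. Collect the known terms of each column as K = Σ(ρt)_known − 3.26 × (depth of known layers): K_1 = 70.6525 − 3.26×24.55 = −9.3805; K_2 = 77.252 − 3.26×(2.57 + 26.9) = −18.8202.
Balance: K_1 − x×(3.26 − 2.68) = K_2, so x = (K_1 − K_2)/(3.26 − 2.68) = 9.4397/0.58 = 16.3 km.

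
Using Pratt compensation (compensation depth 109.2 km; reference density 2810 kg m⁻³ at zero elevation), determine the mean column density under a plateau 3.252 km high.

Pratt balance: ρ_ref D = ρ (D + h).
ρ = ρ_ref D/(D + h) = 2810 × 109.2 km/(109.2 km + 3.252 km) = 2730 kg m⁻³.

2730 kg m⁻³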